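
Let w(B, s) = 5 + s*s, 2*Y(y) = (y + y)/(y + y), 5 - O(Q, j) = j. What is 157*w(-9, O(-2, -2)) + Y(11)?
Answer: 16957/2 ≈ 8478.5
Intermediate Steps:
O(Q, j) = 5 - j
Y(y) = 1/2 (Y(y) = ((y + y)/(y + y))/2 = ((2*y)/((2*y)))/2 = ((2*y)*(1/(2*y)))/2 = (1/2)*1 = 1/2)
w(B, s) = 5 + s**2
157*w(-9, O(-2, -2)) + Y(11) = 157*(5 + (5 - 1*(-2))**2) + 1/2 = 157*(5 + (5 + 2)**2) + 1/2 = 157*(5 + 7**2) + 1/2 = 157*(5 + 49) + 1/2 = 157*54 + 1/2 = 8478 + 1/2 = 16957/2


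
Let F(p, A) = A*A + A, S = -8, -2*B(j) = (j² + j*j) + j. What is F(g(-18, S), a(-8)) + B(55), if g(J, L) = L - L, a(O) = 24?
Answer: -4905/2 ≈ -2452.5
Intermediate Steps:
B(j) = -j² - j/2 (B(j) = -((j² + j*j) + j)/2 = -((j² + j²) + j)/2 = -(2*j² + j)/2 = -(j + 2*j²)/2 = -j² - j/2)
g(J, L) = 0
F(p, A) = A + A² (F(p, A) = A² + A = A + A²)
F(g(-18, S), a(-8)) + B(55) = 24*(1 + 24) - 1*55*(½ + 55) = 24*25 - 1*55*111/2 = 600 - 6105/2 = -4905/2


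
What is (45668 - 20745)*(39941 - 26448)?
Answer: 336286039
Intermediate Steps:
(45668 - 20745)*(39941 - 26448) = 24923*13493 = 336286039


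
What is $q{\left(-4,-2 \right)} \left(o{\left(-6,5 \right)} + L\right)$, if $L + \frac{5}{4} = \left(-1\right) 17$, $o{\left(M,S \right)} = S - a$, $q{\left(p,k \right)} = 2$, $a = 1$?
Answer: $- \frac{57}{2} \approx -28.5$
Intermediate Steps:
$o{\left(M,S \right)} = -1 + S$ ($o{\left(M,S \right)} = S - 1 = -1 + S$)
$L = - \frac{73}{4}$ ($L = - \frac{5}{4} - 17 = - \frac{73}{4} \approx -18.25$)
$q{\left(-4,-2 \right)} \left(o{\left(-6,5 \right)} + L\right) = 2 \left(\left(-1 + 5\right) - \frac{73}{4}\right) = 2 \left(4 - \frac{73}{4}\right) = 2 \left(- \frac{57}{4}\right) = - \frac{57}{2}$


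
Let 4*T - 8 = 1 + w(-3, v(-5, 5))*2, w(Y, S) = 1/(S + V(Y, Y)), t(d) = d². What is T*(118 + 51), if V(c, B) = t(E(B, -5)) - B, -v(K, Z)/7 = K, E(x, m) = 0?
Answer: 7267/19 ≈ 382.47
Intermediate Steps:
v(K, Z) = -7*K
V(c, B) = -B (V(c, B) = 0² - B = 0 - B = -B)
w(Y, S) = 1/(S - Y)
T = 43/19 (T = 2 + (1 + 2/(-7*(-5) - 1*(-3)))/4 = 2 + (1 + 2/(35 + 3))/4 = 2 + (1 + 2/38)/4 = 2 + (1 + (1/38)*2)/4 = 2 + (1 + 1/19)/4 = 2 + (¼)*(20/19) = 2 + 5/19 = 43/19 ≈ 2.2632)
T*(118 + 51) = 43*(118 + 51)/19 = (43/19)*169 = 7267/19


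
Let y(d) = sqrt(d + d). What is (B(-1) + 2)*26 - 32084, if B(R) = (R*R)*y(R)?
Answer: -32032 + 26*I*sqrt(2) ≈ -32032.0 + 36.77*I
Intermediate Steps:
y(d) = sqrt(2)*sqrt(d) (y(d) = sqrt(2*d) = sqrt(2)*sqrt(d))
B(R) = sqrt(2)*R**(5/2) (B(R) = (R*R)*(sqrt(2)*sqrt(R)) = R**2*(sqrt(2)*sqrt(R)) = sqrt(2)*R**(5/2))
(B(-1) + 2)*26 - 32084 = (sqrt(2)*(-1)**(5/2) + 2)*26 - 32084 = (sqrt(2)*I + 2)*26 - 32084 = (I*sqrt(2) + 2)*26 - 32084 = (2 + I*sqrt(2))*26 - 32084 = (52 + 26*I*sqrt(2)) - 32084 = -32032 + 26*I*sqrt(2)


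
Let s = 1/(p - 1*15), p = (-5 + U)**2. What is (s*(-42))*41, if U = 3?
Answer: 1722/11 ≈ 156.55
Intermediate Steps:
p = 4 (p = (-5 + 3)**2 = (-2)**2 = 4)
s = -1/11 (s = 1/(4 - 1*15) = 1/(4 - 15) = 1/(-11) = -1/11 ≈ -0.090909)
(s*(-42))*41 = -1/11*(-42)*41 = (42/11)*41 = 1722/11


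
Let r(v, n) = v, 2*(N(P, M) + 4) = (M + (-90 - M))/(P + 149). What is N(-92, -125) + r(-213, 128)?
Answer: -4138/19 ≈ -217.79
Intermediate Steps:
N(P, M) = -4 - 45/(149 + P) (N(P, M) = -4 + ((M + (-90 - M))/(P + 149))/2 = -4 + (-90/(149 + P))/2 = -4 - 45/(149 + P))
N(-92, -125) + r(-213, 128) = (-641 - 4*(-92))/(149 - 92) - 213 = (-641 + 368)/57 - 213 = (1/57)*(-273) - 213 = -91/19 - 213 = -4138/19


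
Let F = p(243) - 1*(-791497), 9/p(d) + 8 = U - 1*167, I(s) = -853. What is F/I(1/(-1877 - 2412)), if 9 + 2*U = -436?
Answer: -209746699/226045 ≈ -927.90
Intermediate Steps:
U = -445/2 (U = -9/2 + (½)*(-436) = -9/2 - 218 = -445/2 ≈ -222.50)
p(d) = -6/265 (p(d) = 9/(-8 + (-445/2 - 1*167)) = 9/(-8 + (-445/2 - 167)) = 9/(-8 - 779/2) = 9/(-795/2) = 9*(-2/795) = -6/265)
F = 209746699/265 (F = -6/265 - 1*(-791497) = -6/265 + 791497 = 209746699/265 ≈ 7.9150e+5)
F/I(1/(-1877 - 2412)) = (209746699/265)/(-853) = (209746699/265)*(-1/853) = -209746699/226045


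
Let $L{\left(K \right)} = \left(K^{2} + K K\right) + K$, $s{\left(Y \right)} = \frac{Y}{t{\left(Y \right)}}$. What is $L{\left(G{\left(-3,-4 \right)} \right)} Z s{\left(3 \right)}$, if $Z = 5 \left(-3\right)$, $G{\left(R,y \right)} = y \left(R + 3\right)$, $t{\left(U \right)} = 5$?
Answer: $0$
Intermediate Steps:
$G{\left(R,y \right)} = y \left(3 + R\right)$
$s{\left(Y \right)} = \frac{Y}{5}$
$L{\left(K \right)} = K + 2 K^{2}$ ($L{\left(K \right)} = \left(K^{2} + K^{2}\right) + K = 2 K^{2} + K = K + 2 K^{2}$)
$Z = -15$
$L{\left(G{\left(-3,-4 \right)} \right)} Z s{\left(3 \right)} = - 4 \left(3 - 3\right) \left(1 + 2 \left(- 4 \left(3 - 3\right)\right)\right) \left(-15\right) \frac{1}{5} \cdot 3 = \left(-4\right) 0 \left(1 + 2 \left(\left(-4\right) 0\right)\right) \left(-15\right) \frac{3}{5} = 0 \left(1 + 2 \cdot 0\right) \left(-15\right) \frac{3}{5} = 0 \left(1 + 0\right) \left(-15\right) \frac{3}{5} = 0 \cdot 1 \left(-15\right) \frac{3}{5} = 0 \left(-15\right) \frac{3}{5} = 0 \cdot \frac{3}{5} = 0$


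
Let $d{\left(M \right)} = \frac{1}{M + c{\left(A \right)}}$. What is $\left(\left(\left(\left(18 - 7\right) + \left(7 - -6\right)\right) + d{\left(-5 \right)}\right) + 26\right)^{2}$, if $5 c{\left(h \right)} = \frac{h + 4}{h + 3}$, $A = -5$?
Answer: $\frac{5953600}{2401} \approx 2479.6$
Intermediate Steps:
$c{\left(h \right)} = \frac{4 + h}{5 \left(3 + h\right)}$ ($c{\left(h \right)} = \frac{\left(h + 4\right) \frac{1}{h + 3}}{5} = \frac{\left(4 + h\right) \frac{1}{3 + h}}{5} = \frac{\frac{1}{3 + h} \left(4 + h\right)}{5} = \frac{4 + h}{5 \left(3 + h\right)}$)
$d{\left(M \right)} = \frac{1}{\frac{1}{10} + M}$ ($d{\left(M \right)} = \frac{1}{M + \frac{4 - 5}{5 \left(3 - 5\right)}} = \frac{1}{M + \frac{1}{5} \frac{1}{-2} \left(-1\right)} = \frac{1}{M + \frac{1}{5} \left(- \frac{1}{2}\right) \left(-1\right)} = \frac{1}{M + \frac{1}{10}} = \frac{1}{\frac{1}{10} + M}$)
$\left(\left(\left(\left(18 - 7\right) + \left(7 - -6\right)\right) + d{\left(-5 \right)}\right) + 26\right)^{2} = \left(\left(\left(\left(18 - 7\right) + \left(7 - -6\right)\right) + \frac{10}{1 + 10 \left(-5\right)}\right) + 26\right)^{2} = \left(\left(\left(11 + \left(7 + 6\right)\right) + \frac{10}{1 - 50}\right) + 26\right)^{2} = \left(\left(\left(11 + 13\right) + \frac{10}{-49}\right) + 26\right)^{2} = \left(\left(24 + 10 \left(- \frac{1}{49}\right)\right) + 26\right)^{2} = \left(\left(24 - \frac{10}{49}\right) + 26\right)^{2} = \left(\frac{1166}{49} + 26\right)^{2} = \left(\frac{2440}{49}\right)^{2} = \frac{5953600}{2401}$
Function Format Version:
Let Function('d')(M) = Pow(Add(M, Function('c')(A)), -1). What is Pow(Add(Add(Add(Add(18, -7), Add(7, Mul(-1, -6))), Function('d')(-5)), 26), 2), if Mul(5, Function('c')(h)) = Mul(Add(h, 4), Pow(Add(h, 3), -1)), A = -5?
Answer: Rational(5953600, 2401) ≈ 2479.6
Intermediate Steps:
Function('c')(h) = Mul(Rational(1, 5), Pow(Add(3, h), -1), Add(4, h)) (Function('c')(h) = Mul(Rational(1, 5), Mul(Add(h, 4), Pow(Add(h, 3), -1))) = Mul(Rational(1, 5), Mul(Add(4, h), Pow(Add(3, h), -1))) = Mul(Rational(1, 5), Mul(Pow(Add(3, h), -1), Add(4, h))) = Mul(Rational(1, 5), Pow(Add(3, h), -1), Add(4, h)))
Function('d')(M) = Pow(Add(Rational(1, 10), M), -1) (Function('d')(M) = Pow(Add(M, Mul(Rational(1, 5), Pow(Add(3, -5), -1), Add(4, -5))), -1) = Pow(Add(M, Mul(Rational(1, 5), Pow(-2, -1), -1)), -1) = Pow(Add(M, Mul(Rational(1, 5), Rational(-1, 2), -1)), -1) = Pow(Add(M, Rational(1, 10)), -1) = Pow(Add(Rational(1, 10), M), -1))
Pow(Add(Add(Add(Add(18, -7), Add(7, Mul(-1, -6))), Function('d')(-5)), 26), 2) = Pow(Add(Add(Add(Add(18, -7), Add(7, Mul(-1, -6))), Mul(10, Pow(Add(1, Mul(10, -5)), -1))), 26), 2) = Pow(Add(Add(Add(11, Add(7, 6)), Mul(10, Pow(Add(1, -50), -1))), 26), 2) = Pow(Add(Add(Add(11, 13), Mul(10, Pow(-49, -1))), 26), 2) = Pow(Add(Add(24, Mul(10, Rational(-1, 49))), 26), 2) = Pow(Add(Add(24, Rational(-10, 49)), 26), 2) = Pow(Add(Rational(1166, 49), 26), 2) = Pow(Rational(2440, 49), 2) = Rational(5953600, 2401)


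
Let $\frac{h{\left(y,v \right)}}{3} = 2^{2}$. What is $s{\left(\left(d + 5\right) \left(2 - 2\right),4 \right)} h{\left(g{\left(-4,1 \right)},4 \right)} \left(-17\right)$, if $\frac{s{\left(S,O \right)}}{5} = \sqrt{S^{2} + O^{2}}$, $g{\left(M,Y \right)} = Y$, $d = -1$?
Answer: $-4080$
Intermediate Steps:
$h{\left(y,v \right)} = 12$ ($h{\left(y,v \right)} = 3 \cdot 2^{2} = 3 \cdot 4 = 12$)
$s{\left(S,O \right)} = 5 \sqrt{O^{2} + S^{2}}$ ($s{\left(S,O \right)} = 5 \sqrt{S^{2} + O^{2}} = 5 \sqrt{O^{2} + S^{2}}$)
$s{\left(\left(d + 5\right) \left(2 - 2\right),4 \right)} h{\left(g{\left(-4,1 \right)},4 \right)} \left(-17\right) = 5 \sqrt{4^{2} + \left(\left(-1 + 5\right) \left(2 - 2\right)\right)^{2}} \cdot 12 \left(-17\right) = 5 \sqrt{16 + \left(4 \cdot 0\right)^{2}} \cdot 12 \left(-17\right) = 5 \sqrt{16 + 0^{2}} \cdot 12 \left(-17\right) = 5 \sqrt{16 + 0} \cdot 12 \left(-17\right) = 5 \sqrt{16} \cdot 12 \left(-17\right) = 5 \cdot 4 \cdot 12 \left(-17\right) = 20 \cdot 12 \left(-17\right) = 240 \left(-17\right) = -4080$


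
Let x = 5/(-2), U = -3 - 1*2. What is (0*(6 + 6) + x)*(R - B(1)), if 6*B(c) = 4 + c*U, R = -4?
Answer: 115/12 ≈ 9.5833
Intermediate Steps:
U = -5 (U = -3 - 2 = -5)
B(c) = ⅔ - 5*c/6 (B(c) = (4 + c*(-5))/6 = (4 - 5*c)/6 = ⅔ - 5*c/6)
x = -5/2 (x = 5*(-½) = -5/2 ≈ -2.5000)
(0*(6 + 6) + x)*(R - B(1)) = (0*(6 + 6) - 5/2)*(-4 - (⅔ - ⅚*1)) = (0*12 - 5/2)*(-4 - (⅔ - ⅚)) = (0 - 5/2)*(-4 - 1*(-⅙)) = -5*(-4 + ⅙)/2 = -5/2*(-23/6) = 115/12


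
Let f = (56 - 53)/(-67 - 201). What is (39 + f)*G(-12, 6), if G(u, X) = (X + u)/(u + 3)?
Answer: 3483/134 ≈ 25.993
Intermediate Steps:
G(u, X) = (X + u)/(3 + u)
f = -3/268 (f = 3/(-268) = 3*(-1/268) = -3/268 ≈ -0.011194)
(39 + f)*G(-12, 6) = (39 - 3/268)*((6 - 12)/(3 - 12)) = 10449*(-6/(-9))/268 = 10449*(-1/9*(-6))/268 = (10449/268)*(2/3) = 3483/134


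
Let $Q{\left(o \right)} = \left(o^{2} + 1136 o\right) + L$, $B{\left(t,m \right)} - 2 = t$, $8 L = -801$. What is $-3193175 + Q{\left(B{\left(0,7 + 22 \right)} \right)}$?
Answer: $- \frac{25527993}{8} \approx -3.191 \cdot 10^{6}$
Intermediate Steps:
$L = - \frac{801}{8}$ ($L = \frac{1}{8} \left(-801\right) = - \frac{801}{8} \approx -100.13$)
$B{\left(t,m \right)} = 2 + t$
$Q{\left(o \right)} = - \frac{801}{8} + o^{2} + 1136 o$ ($Q{\left(o \right)} = \left(o^{2} + 1136 o\right) - \frac{801}{8} = - \frac{801}{8} + o^{2} + 1136 o$)
$-3193175 + Q{\left(B{\left(0,7 + 22 \right)} \right)} = -3193175 + \left(- \frac{801}{8} + \left(2 + 0\right)^{2} + 1136 \left(2 + 0\right)\right) = -3193175 + \left(- \frac{801}{8} + 2^{2} + 1136 \cdot 2\right) = -3193175 + \left(- \frac{801}{8} + 4 + 2272\right) = -3193175 + \frac{17407}{8} = - \frac{25527993}{8}$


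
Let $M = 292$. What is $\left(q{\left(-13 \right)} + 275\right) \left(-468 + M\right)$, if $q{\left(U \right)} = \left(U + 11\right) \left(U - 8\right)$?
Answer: $-55792$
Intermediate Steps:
$q{\left(U \right)} = \left(-8 + U\right) \left(11 + U\right)$ ($q{\left(U \right)} = \left(11 + U\right) \left(-8 + U\right) = \left(-8 + U\right) \left(11 + U\right)$)
$\left(q{\left(-13 \right)} + 275\right) \left(-468 + M\right) = \left(\left(-88 + \left(-13\right)^{2} + 3 \left(-13\right)\right) + 275\right) \left(-468 + 292\right) = \left(\left(-88 + 169 - 39\right) + 275\right) \left(-176\right) = \left(42 + 275\right) \left(-176\right) = 317 \left(-176\right) = -55792$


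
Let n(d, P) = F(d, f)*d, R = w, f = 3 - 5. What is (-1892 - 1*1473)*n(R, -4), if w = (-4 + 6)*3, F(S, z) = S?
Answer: -121140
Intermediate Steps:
f = -2
w = 6 (w = 2*3 = 6)
R = 6
n(d, P) = d² (n(d, P) = d*d = d²)
(-1892 - 1*1473)*n(R, -4) = (-1892 - 1*1473)*6² = (-1892 - 1473)*36 = -3365*36 = -121140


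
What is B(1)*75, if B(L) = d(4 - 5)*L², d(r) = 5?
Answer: 375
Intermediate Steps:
B(L) = 5*L²
B(1)*75 = (5*1²)*75 = (5*1)*75 = 5*75 = 375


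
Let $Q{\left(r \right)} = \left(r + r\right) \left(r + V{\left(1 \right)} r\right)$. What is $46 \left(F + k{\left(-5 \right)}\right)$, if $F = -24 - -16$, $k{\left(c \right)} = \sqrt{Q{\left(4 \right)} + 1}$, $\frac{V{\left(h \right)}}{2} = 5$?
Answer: $-368 + 46 \sqrt{353} \approx 496.26$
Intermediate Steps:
$V{\left(h \right)} = 10$ ($V{\left(h \right)} = 2 \cdot 5 = 10$)
$Q{\left(r \right)} = 22 r^{2}$ ($Q{\left(r \right)} = \left(r + r\right) \left(r + 10 r\right) = 2 r 11 r = 22 r^{2}$)
$k{\left(c \right)} = \sqrt{353}$ ($k{\left(c \right)} = \sqrt{22 \cdot 4^{2} + 1} = \sqrt{22 \cdot 16 + 1} = \sqrt{352 + 1} = \sqrt{353}$)
$F = -8$ ($F = -24 + 16 = -8$)
$46 \left(F + k{\left(-5 \right)}\right) = 46 \left(-8 + \sqrt{353}\right) = -368 + 46 \sqrt{353}$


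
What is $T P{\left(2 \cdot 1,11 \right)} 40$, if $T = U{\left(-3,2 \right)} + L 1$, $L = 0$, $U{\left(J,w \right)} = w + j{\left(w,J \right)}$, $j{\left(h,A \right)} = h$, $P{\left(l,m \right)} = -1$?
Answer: $-160$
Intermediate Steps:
$U{\left(J,w \right)} = 2 w$ ($U{\left(J,w \right)} = w + w = 2 w$)
$T = 4$ ($T = 2 \cdot 2 + 0 \cdot 1 = 4 + 0 = 4$)
$T P{\left(2 \cdot 1,11 \right)} 40 = 4 \left(-1\right) 40 = \left(-4\right) 40 = -160$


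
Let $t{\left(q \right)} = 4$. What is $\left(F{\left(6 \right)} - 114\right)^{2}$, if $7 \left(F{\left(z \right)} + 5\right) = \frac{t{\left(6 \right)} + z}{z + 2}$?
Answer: $\frac{11068929}{784} \approx 14119.0$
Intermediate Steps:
$F{\left(z \right)} = -5 + \frac{4 + z}{7 \left(2 + z\right)}$ ($F{\left(z \right)} = -5 + \frac{\left(4 + z\right) \frac{1}{z + 2}}{7} = -5 + \frac{\left(4 + z\right) \frac{1}{2 + z}}{7} = -5 + \frac{\frac{1}{2 + z} \left(4 + z\right)}{7} = -5 + \frac{4 + z}{7 \left(2 + z\right)}$)
$\left(F{\left(6 \right)} - 114\right)^{2} = \left(\frac{2 \left(-33 - 102\right)}{7 \left(2 + 6\right)} - 114\right)^{2} = \left(\frac{2 \left(-33 - 102\right)}{7 \cdot 8} - 114\right)^{2} = \left(\frac{2}{7} \cdot \frac{1}{8} \left(-135\right) - 114\right)^{2} = \left(- \frac{135}{28} - 114\right)^{2} = \left(- \frac{3327}{28}\right)^{2} = \frac{11068929}{784}$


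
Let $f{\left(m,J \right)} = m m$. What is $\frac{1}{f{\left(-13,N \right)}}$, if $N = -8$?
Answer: $\frac{1}{169} \approx 0.0059172$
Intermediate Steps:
$f{\left(m,J \right)} = m^{2}$
$\frac{1}{f{\left(-13,N \right)}} = \frac{1}{\left(-13\right)^{2}} = \frac{1}{169}$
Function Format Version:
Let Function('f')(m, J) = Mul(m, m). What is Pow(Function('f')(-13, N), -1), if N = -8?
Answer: Rational(1, 169) ≈ 0.0059172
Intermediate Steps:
Function('f')(m, J) = Pow(m, 2)
Pow(Function('f')(-13, N), -1) = Pow(Pow(-13, 2), -1) = Pow(169, -1) = Rational(1, 169)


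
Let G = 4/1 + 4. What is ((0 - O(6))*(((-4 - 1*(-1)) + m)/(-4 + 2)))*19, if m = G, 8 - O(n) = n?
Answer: 95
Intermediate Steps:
G = 8 (G = 4*1 + 4 = 4 + 4 = 8)
O(n) = 8 - n
m = 8
((0 - O(6))*(((-4 - 1*(-1)) + m)/(-4 + 2)))*19 = ((0 - (8 - 1*6))*(((-4 - 1*(-1)) + 8)/(-4 + 2)))*19 = ((0 - (8 - 6))*(((-4 + 1) + 8)/(-2)))*19 = ((0 - 1*2)*((-3 + 8)*(-½)))*19 = ((0 - 2)*(5*(-½)))*19 = -2*(-5/2)*19 = 5*19 = 95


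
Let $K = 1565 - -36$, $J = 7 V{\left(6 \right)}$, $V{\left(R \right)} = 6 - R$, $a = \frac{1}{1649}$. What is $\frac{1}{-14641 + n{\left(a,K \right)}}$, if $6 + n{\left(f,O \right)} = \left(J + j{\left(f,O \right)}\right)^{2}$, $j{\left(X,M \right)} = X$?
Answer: $- \frac{2719201}{39828137046} \approx -6.8273 \cdot 10^{-5}$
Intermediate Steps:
$a = \frac{1}{1649} \approx 0.00060643$
$J = 0$ ($J = 7 \left(6 - 6\right) = 7 \cdot 0 = 0$)
$K = 1601$ ($K = 1565 + 36 = 1601$)
$n{\left(f,O \right)} = -6 + f^{2}$ ($n{\left(f,O \right)} = -6 + \left(0 + f\right)^{2} = -6 + f^{2}$)
$\frac{1}{-14641 + n{\left(a,K \right)}} = \frac{1}{-14641 - \left(6 - \left(\frac{1}{1649}\right)^{2}\right)} = \frac{1}{-14641 + \left(-6 + \frac{1}{2719201}\right)} = \frac{1}{-14641 - \frac{16315205}{2719201}} = \frac{1}{- \frac{39828137046}{2719201}} = - \frac{2719201}{39828137046}$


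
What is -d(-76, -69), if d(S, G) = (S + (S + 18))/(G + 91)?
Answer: 67/11 ≈ 6.0909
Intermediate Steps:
d(S, G) = (18 + 2*S)/(91 + G) (d(S, G) = (S + (18 + S))/(91 + G) = (18 + 2*S)/(91 + G))
-d(-76, -69) = -2*(9 - 76)/(91 - 69) = -2*(-67)/22 = -1*(-67/11) = 67/11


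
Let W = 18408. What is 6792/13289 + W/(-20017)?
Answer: -108668448/266005913 ≈ -0.40852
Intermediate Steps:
6792/13289 + W/(-20017) = 6792/13289 + 18408/(-20017) = 6792*(1/13289) + 18408*(-1/20017) = 6792/13289 - 18408/20017 = -108668448/266005913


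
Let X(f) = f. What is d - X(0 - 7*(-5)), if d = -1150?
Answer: -1185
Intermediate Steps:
d - X(0 - 7*(-5)) = -1150 - (0 - 7*(-5)) = -1150 - (0 + 35) = -1150 - 1*35 = -1150 - 35 = -1185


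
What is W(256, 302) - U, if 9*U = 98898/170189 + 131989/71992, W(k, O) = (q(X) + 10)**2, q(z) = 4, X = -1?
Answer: 21583379864095/110270218392 ≈ 195.73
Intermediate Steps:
W(k, O) = 196 (W(k, O) = (4 + 10)**2 = 14**2 = 196)
U = 29582940737/110270218392 (U = (98898/170189 + 131989/71992)/9 = (1/9)*(29582940737/12252246488) = 29582940737/110270218392 ≈ 0.26828)
W(256, 302) - U = 196 - 1*29582940737/110270218392 = 196 - 29582940737/110270218392 = 21583379864095/110270218392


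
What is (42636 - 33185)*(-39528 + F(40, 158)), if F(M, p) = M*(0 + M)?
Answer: -358457528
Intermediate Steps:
F(M, p) = M² (F(M, p) = M*M = M²)
(42636 - 33185)*(-39528 + F(40, 158)) = (42636 - 33185)*(-39528 + 40²) = 9451*(-39528 + 1600) = 9451*(-37928) = -358457528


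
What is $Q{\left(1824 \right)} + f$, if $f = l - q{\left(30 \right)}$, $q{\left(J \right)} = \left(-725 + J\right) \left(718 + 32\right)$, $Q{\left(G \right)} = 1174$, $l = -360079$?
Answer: $162345$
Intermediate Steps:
$q{\left(J \right)} = -543750 + 750 J$ ($q{\left(J \right)} = \left(-725 + J\right) 750 = -543750 + 750 J$)
$f = 161171$ ($f = -360079 - \left(-543750 + 750 \cdot 30\right) = -360079 - \left(-543750 + 22500\right) = -360079 - -521250 = -360079 + 521250 = 161171$)
$Q{\left(1824 \right)} + f = 1174 + 161171 = 162345$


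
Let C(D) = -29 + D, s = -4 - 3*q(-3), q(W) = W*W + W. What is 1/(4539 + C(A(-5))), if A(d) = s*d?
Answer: 1/4620 ≈ 0.00021645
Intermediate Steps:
q(W) = W + W² (q(W) = W² + W = W + W²)
s = -22 (s = -4 - (-9)*(1 - 3) = -4 - (-9)*(-2) = -4 - 3*6 = -4 - 18 = -22)
A(d) = -22*d
1/(4539 + C(A(-5))) = 1/(4539 + (-29 - 22*(-5))) = 1/(4539 + (-29 + 110)) = 1/(4539 + 81) = 1/4620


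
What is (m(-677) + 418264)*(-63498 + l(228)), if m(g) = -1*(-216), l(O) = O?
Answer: -26477229600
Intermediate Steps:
m(g) = 216
(m(-677) + 418264)*(-63498 + l(228)) = (216 + 418264)*(-63498 + 228) = 418480*(-63270) = -26477229600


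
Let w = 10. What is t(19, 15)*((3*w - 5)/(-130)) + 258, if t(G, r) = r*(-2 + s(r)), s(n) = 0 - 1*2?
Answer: 3504/13 ≈ 269.54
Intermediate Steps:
s(n) = -2 (s(n) = 0 - 2 = -2)
t(G, r) = -4*r (t(G, r) = r*(-2 - 2) = r*(-4) = -4*r)
t(19, 15)*((3*w - 5)/(-130)) + 258 = (-4*15)*((3*10 - 5)/(-130)) + 258 = -60*(30 - 5)*(-1)/130 + 258 = -1500*(-1)/130 + 258 = -60*(-5/26) + 258 = 150/13 + 258 = 3504/13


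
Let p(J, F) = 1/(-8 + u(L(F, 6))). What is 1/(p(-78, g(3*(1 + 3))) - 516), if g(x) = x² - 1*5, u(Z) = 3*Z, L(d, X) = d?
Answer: -409/211043 ≈ -0.0019380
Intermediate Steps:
g(x) = -5 + x² (g(x) = x² - 5 = -5 + x²)
p(J, F) = 1/(-8 + 3*F)
1/(p(-78, g(3*(1 + 3))) - 516) = 1/(1/(-8 + 3*(-5 + (3*(1 + 3))²)) - 516) = 1/(1/(-8 + 3*(-5 + (3*4)²)) - 516) = 1/(1/(-8 + 3*(-5 + 12²)) - 516) = 1/(1/(-8 + 3*(-5 + 144)) - 516) = 1/(1/(-8 + 3*139) - 516) = 1/(1/(-8 + 417) - 516) = 1/(1/409 - 516) = 1/(-211043/409) = -409/211043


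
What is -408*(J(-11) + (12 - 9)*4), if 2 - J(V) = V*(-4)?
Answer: 12240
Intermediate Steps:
J(V) = 2 + 4*V (J(V) = 2 - V*(-4) = 2 - (-4)*V = 2 + 4*V)
-408*(J(-11) + (12 - 9)*4) = -408*((2 + 4*(-11)) + (12 - 9)*4) = -408*((2 - 44) + 3*4) = -408*(-42 + 12) = -408*(-30) = 12240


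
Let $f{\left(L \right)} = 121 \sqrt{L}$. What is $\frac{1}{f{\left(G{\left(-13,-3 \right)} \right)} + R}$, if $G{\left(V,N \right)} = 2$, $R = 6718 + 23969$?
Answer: $\frac{30687}{941662687} - \frac{121 \sqrt{2}}{941662687} \approx 3.2406 \cdot 10^{-5}$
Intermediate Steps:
$R = 30687$
$\frac{1}{f{\left(G{\left(-13,-3 \right)} \right)} + R} = \frac{1}{121 \sqrt{2} + 30687} = \frac{1}{30687 + 121 \sqrt{2}}$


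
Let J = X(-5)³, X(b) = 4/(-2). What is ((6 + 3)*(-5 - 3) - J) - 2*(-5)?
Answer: -54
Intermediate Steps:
X(b) = -2 (X(b) = 4*(-½) = -2)
J = -8 (J = (-2)³ = -8)
((6 + 3)*(-5 - 3) - J) - 2*(-5) = ((6 + 3)*(-5 - 3) - 1*(-8)) - 2*(-5) = (9*(-8) + 8) + 10 = (-72 + 8) + 10 = -64 + 10 = -54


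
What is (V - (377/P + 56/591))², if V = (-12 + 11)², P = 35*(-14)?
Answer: 235183291849/83862368100 ≈ 2.8044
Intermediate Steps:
P = -490
V = 1 (V = (-1)² = 1)
(V - (377/P + 56/591))² = (1 - (377/(-490) + 56/591))² = (1 - (377*(-1/490) + 56*(1/591)))² = (1 - (-377/490 + 56/591))² = (1 - 1*(-195367/289590))² = (1 + 195367/289590)² = (484957/289590)² = 235183291849/83862368100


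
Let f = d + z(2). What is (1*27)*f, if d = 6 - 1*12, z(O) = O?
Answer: -108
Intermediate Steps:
d = -6 (d = 6 - 12 = -6)
f = -4 (f = -6 + 2 = -4)
(1*27)*f = (1*27)*(-4) = 27*(-4) = -108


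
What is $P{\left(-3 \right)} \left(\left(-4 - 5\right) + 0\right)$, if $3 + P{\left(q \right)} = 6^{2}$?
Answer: $-297$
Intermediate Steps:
$P{\left(q \right)} = 33$ ($P{\left(q \right)} = -3 + 6^{2} = -3 + 36 = 33$)
$P{\left(-3 \right)} \left(\left(-4 - 5\right) + 0\right) = 33 \left(\left(-4 - 5\right) + 0\right) = 33 \left(-9 + 0\right) = 33 \left(-9\right) = -297$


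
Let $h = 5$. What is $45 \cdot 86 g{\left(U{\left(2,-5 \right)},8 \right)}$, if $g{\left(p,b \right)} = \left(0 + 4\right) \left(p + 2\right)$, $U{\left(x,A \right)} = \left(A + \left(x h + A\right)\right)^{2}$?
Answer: $30960$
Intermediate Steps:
$U{\left(x,A \right)} = \left(2 A + 5 x\right)^{2}$ ($U{\left(x,A \right)} = \left(A + \left(x 5 + A\right)\right)^{2} = \left(A + \left(5 x + A\right)\right)^{2} = \left(A + \left(A + 5 x\right)\right)^{2} = \left(2 A + 5 x\right)^{2}$)
$g{\left(p,b \right)} = 8 + 4 p$ ($g{\left(p,b \right)} = 4 \left(2 + p\right) = 8 + 4 p$)
$45 \cdot 86 g{\left(U{\left(2,-5 \right)},8 \right)} = 45 \cdot 86 \left(8 + 4 \left(2 \left(-5\right) + 5 \cdot 2\right)^{2}\right) = 3870 \left(8 + 4 \left(-10 + 10\right)^{2}\right) = 3870 \left(8 + 4 \cdot 0^{2}\right) = 3870 \left(8 + 4 \cdot 0\right) = 3870 \left(8 + 0\right) = 3870 \cdot 8 = 30960$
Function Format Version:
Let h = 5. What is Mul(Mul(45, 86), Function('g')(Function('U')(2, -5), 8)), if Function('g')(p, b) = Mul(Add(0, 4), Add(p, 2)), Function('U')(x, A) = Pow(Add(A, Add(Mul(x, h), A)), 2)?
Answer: 30960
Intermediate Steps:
Function('U')(x, A) = Pow(Add(Mul(2, A), Mul(5, x)), 2) (Function('U')(x, A) = Pow(Add(A, Add(Mul(x, 5), A)), 2) = Pow(Add(A, Add(Mul(5, x), A)), 2) = Pow(Add(A, Add(A, Mul(5, x))), 2) = Pow(Add(Mul(2, A), Mul(5, x)), 2))
Function('g')(p, b) = Add(8, Mul(4, p)) (Function('g')(p, b) = Mul(4, Add(2, p)) = Add(8, Mul(4, p)))
Mul(Mul(45, 86), Function('g')(Function('U')(2, -5), 8)) = Mul(Mul(45, 86), Add(8, Mul(4, Pow(Add(Mul(2, -5), Mul(5, 2)), 2)))) = Mul(3870, Add(8, Mul(4, Pow(Add(-10, 10), 2)))) = Mul(3870, Add(8, Mul(4, Pow(0, 2)))) = Mul(3870, Add(8, Mul(4, 0))) = Mul(3870, Add(8, 0)) = Mul(3870, 8) = 30960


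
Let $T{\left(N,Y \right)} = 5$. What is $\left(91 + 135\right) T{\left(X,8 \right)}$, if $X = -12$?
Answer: $1130$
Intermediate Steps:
$\left(91 + 135\right) T{\left(X,8 \right)} = \left(91 + 135\right) 5 = 226 \cdot 5 = 1130$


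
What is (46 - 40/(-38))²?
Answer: 799236/361 ≈ 2213.9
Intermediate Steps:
(46 - 40/(-38))² = (46 - 40*(-1/38))² = (46 + 20/19)² = (894/19)² = 799236/361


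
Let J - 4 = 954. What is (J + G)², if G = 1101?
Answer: 4239481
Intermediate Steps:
J = 958 (J = 4 + 954 = 958)
(J + G)² = (958 + 1101)² = 2059² = 4239481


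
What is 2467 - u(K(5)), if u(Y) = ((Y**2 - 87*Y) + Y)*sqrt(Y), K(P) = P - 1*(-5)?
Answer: 2467 + 760*sqrt(10) ≈ 4870.3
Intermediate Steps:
K(P) = 5 + P (K(P) = P + 5 = 5 + P)
u(Y) = sqrt(Y)*(Y**2 - 86*Y) (u(Y) = (Y**2 - 86*Y)*sqrt(Y) = sqrt(Y)*(Y**2 - 86*Y))
2467 - u(K(5)) = 2467 - (5 + 5)**(3/2)*(-86 + (5 + 5)) = 2467 - 10**(3/2)*(-86 + 10) = 2467 - 10*sqrt(10)*(-76) = 2467 - (-760)*sqrt(10) = 2467 + 760*sqrt(10)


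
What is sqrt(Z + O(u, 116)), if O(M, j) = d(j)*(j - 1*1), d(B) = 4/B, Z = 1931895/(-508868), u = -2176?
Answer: sqrt(9204287980445)/7378586 ≈ 0.41117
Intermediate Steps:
Z = -1931895/508868 (Z = 1931895*(-1/508868) = -1931895/508868 ≈ -3.7965)
O(M, j) = 4*(-1 + j)/j (O(M, j) = (4/j)*(j - 1*1) = (4/j)*(j - 1) = (4/j)*(-1 + j) = 4*(-1 + j)/j)
sqrt(Z + O(u, 116)) = sqrt(-1931895/508868 + (4 - 4/116)) = sqrt(-1931895/508868 + (4 - 4*1/116)) = sqrt(-1931895/508868 + (4 - 1/29)) = sqrt(-1931895/508868 + 115/29) = sqrt(2494865/14757172) = sqrt(9204287980445)/7378586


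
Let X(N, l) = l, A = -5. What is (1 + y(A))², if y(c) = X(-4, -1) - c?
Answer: 25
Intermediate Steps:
y(c) = -1 - c
(1 + y(A))² = (1 + (-1 - 1*(-5)))² = (1 + (-1 + 5))² = (1 + 4)² = 5² = 25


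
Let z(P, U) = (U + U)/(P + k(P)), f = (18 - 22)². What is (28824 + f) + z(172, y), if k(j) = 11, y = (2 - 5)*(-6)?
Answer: 1759252/61 ≈ 28840.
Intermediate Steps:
y = 18 (y = -3*(-6) = 18)
f = 16 (f = (-4)² = 16)
z(P, U) = 2*U/(11 + P) (z(P, U) = (U + U)/(P + 11) = (2*U)/(11 + P) = 2*U/(11 + P))
(28824 + f) + z(172, y) = (28824 + 16) + 2*18/(11 + 172) = 28840 + 2*18/183 = 28840 + 2*18*(1/183) = 28840 + 12/61 = 1759252/61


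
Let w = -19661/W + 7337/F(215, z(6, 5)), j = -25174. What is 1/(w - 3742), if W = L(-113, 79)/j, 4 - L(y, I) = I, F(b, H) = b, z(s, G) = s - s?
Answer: -3225/21294636497 ≈ -1.5145e-7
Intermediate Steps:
z(s, G) = 0
L(y, I) = 4 - I
W = 75/25174 (W = (4 - 1*79)/(-25174) = (4 - 79)*(-1/25174) = -75*(-1/25174) = 75/25174 ≈ 0.0029793)
w = -21282568547/3225 (w = -19661/75/25174 + 7337/215 = -19661*25174/75 + 7337*(1/215) = -494946014/75 + 7337/215 = -21282568547/3225 ≈ -6.5992e+6)
1/(w - 3742) = 1/(-21282568547/3225 - 3742) = 1/(-21294636497/3225) = -3225/21294636497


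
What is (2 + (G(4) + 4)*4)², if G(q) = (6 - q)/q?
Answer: 400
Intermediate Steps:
G(q) = (6 - q)/q
(2 + (G(4) + 4)*4)² = (2 + ((6 - 1*4)/4 + 4)*4)² = (2 + ((6 - 4)/4 + 4)*4)² = (2 + ((¼)*2 + 4)*4)² = (2 + (½ + 4)*4)² = (2 + (9/2)*4)² = (2 + 18)² = 20² = 400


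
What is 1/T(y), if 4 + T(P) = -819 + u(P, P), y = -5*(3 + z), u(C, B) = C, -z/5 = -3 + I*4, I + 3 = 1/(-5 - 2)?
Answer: -7/8591 ≈ -0.00081481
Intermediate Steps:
I = -22/7 (I = -3 + 1/(-5 - 2) = -3 + 1/(-7) = -3 - 1/7 = -22/7 ≈ -3.1429)
z = 545/7 (z = -5*(-3 - 22/7*4) = -5*(-3 - 88/7) = -5*(-109/7) = 545/7 ≈ 77.857)
y = -2830/7 (y = -5*(3 + 545/7) = -5*566/7 = -2830/7 ≈ -404.29)
T(P) = -823 + P (T(P) = -4 + (-819 + P) = -823 + P)
1/T(y) = 1/(-823 - 2830/7) = 1/(-8591/7) = -7/8591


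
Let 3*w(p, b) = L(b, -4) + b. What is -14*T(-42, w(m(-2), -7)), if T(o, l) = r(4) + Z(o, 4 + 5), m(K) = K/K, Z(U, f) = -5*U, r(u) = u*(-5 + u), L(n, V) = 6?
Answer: -2884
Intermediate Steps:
m(K) = 1
w(p, b) = 2 + b/3 (w(p, b) = (6 + b)/3 = 2 + b/3)
T(o, l) = -4 - 5*o (T(o, l) = 4*(-5 + 4) - 5*o = 4*(-1) - 5*o = -4 - 5*o)
-14*T(-42, w(m(-2), -7)) = -14*(-4 - 5*(-42)) = -14*(-4 + 210) = -14*206 = -2884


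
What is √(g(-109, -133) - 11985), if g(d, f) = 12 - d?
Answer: 2*I*√2966 ≈ 108.92*I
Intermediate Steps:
√(g(-109, -133) - 11985) = √((12 - 1*(-109)) - 11985) = √((12 + 109) - 11985) = √(121 - 11985) = √(-11864) = 2*I*√2966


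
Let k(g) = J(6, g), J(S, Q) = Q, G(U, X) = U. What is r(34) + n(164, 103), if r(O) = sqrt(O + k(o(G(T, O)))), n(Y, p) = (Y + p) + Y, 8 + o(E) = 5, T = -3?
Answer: 431 + sqrt(31) ≈ 436.57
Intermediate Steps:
o(E) = -3 (o(E) = -8 + 5 = -3)
n(Y, p) = p + 2*Y
k(g) = g
r(O) = sqrt(-3 + O) (r(O) = sqrt(O - 3) = sqrt(-3 + O))
r(34) + n(164, 103) = sqrt(-3 + 34) + (103 + 2*164) = sqrt(31) + (103 + 328) = sqrt(31) + 431 = 431 + sqrt(31)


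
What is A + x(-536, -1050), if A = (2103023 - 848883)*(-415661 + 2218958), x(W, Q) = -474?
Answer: 2261586899106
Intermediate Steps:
A = 2261586899580 (A = 1254140*1803297 = 2261586899580)
A + x(-536, -1050) = 2261586899580 - 474 = 2261586899106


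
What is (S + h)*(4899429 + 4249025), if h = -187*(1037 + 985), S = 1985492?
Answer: 14705023693612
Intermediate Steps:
h = -378114 (h = -187*2022 = -378114)
(S + h)*(4899429 + 4249025) = (1985492 - 378114)*(4899429 + 4249025) = 1607378*9148454 = 14705023693612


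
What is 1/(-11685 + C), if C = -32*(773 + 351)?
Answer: -1/47653 ≈ -2.0985e-5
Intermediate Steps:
C = -35968 (C = -32*1124 = -35968)
1/(-11685 + C) = 1/(-11685 - 35968) = 1/(-47653) = -1/47653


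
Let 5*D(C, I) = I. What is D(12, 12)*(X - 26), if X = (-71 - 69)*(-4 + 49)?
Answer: -75912/5 ≈ -15182.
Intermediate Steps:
D(C, I) = I/5
X = -6300 (X = -140*45 = -6300)
D(12, 12)*(X - 26) = ((⅕)*12)*(-6300 - 26) = (12/5)*(-6326) = -75912/5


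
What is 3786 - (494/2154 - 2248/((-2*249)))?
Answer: 112670103/29797 ≈ 3781.3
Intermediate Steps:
3786 - (494/2154 - 2248/((-2*249))) = 3786 - (494*(1/2154) - 2248/(-498)) = 3786 - (247/1077 - 2248*(-1/498)) = 3786 - (247/1077 + 1124/249) = 3786 - 1*141339/29797 = 3786 - 141339/29797 = 112670103/29797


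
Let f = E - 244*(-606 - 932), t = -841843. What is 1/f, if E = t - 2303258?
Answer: -1/2769829 ≈ -3.6103e-7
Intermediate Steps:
E = -3145101 (E = -841843 - 2303258 = -3145101)
f = -2769829 (f = -3145101 - 244*(-606 - 932) = -3145101 - 244*(-1538) = -3145101 + 375272 = -2769829)
1/f = 1/(-2769829) = -1/2769829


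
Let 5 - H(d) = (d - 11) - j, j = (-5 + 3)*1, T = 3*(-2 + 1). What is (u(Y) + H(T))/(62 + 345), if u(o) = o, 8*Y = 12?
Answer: 1/22 ≈ 0.045455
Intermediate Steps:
Y = 3/2 (Y = (1/8)*12 = 3/2 ≈ 1.5000)
T = -3 (T = 3*(-1) = -3)
j = -2 (j = -2*1 = -2)
H(d) = 14 - d (H(d) = 5 - ((d - 11) - 1*(-2)) = 5 - ((-11 + d) + 2) = 5 - (-9 + d) = 5 + (9 - d) = 14 - d)
(u(Y) + H(T))/(62 + 345) = (3/2 + (14 - 1*(-3)))/(62 + 345) = (3/2 + (14 + 3))/407 = (3/2 + 17)*(1/407) = (37/2)*(1/407) = 1/22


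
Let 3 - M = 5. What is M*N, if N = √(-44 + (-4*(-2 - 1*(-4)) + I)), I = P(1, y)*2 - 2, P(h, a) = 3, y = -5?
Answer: -8*I*√3 ≈ -13.856*I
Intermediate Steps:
M = -2 (M = 3 - 1*5 = 3 - 5 = -2)
I = 4 (I = 3*2 - 2 = 6 - 2 = 4)
N = 4*I*√3 (N = √(-44 + (-4*(-2 - 1*(-4)) + 4)) = √(-44 + (-4*(-2 + 4) + 4)) = √(-44 + (-4*2 + 4)) = √(-44 + (-8 + 4)) = √(-44 - 4) = √(-48) = 4*I*√3 ≈ 6.9282*I)
M*N = -8*I*√3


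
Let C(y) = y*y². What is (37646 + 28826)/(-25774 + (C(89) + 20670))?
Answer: 66472/699865 ≈ 0.094978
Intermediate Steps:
C(y) = y³
(37646 + 28826)/(-25774 + (C(89) + 20670)) = (37646 + 28826)/(-25774 + (89³ + 20670)) = 66472/(-25774 + (704969 + 20670)) = 66472/(-25774 + 725639) = 66472/699865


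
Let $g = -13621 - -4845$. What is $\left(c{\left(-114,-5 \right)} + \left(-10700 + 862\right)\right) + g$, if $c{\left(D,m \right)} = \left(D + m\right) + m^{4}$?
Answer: $-18108$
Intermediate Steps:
$c{\left(D,m \right)} = D + m + m^{4}$
$g = -8776$ ($g = -13621 + 4845 = -8776$)
$\left(c{\left(-114,-5 \right)} + \left(-10700 + 862\right)\right) + g = \left(\left(-114 - 5 + \left(-5\right)^{4}\right) + \left(-10700 + 862\right)\right) - 8776 = \left(\left(-114 - 5 + 625\right) - 9838\right) - 8776 = \left(506 - 9838\right) - 8776 = -9332 - 8776 = -18108$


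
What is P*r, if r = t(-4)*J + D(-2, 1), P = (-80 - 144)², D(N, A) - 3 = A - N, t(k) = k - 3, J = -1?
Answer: 652288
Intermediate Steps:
t(k) = -3 + k
D(N, A) = 3 + A - N (D(N, A) = 3 + (A - N) = 3 + A - N)
P = 50176 (P = (-224)² = 50176)
r = 13 (r = (-3 - 4)*(-1) + (3 + 1 - 1*(-2)) = -7*(-1) + (3 + 1 + 2) = 7 + 6 = 13)
P*r = 50176*13 = 652288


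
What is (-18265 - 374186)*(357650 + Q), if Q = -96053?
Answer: -102664004247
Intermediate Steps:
(-18265 - 374186)*(357650 + Q) = (-18265 - 374186)*(357650 - 96053) = -392451*261597 = -102664004247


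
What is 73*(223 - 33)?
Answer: 13870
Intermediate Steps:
73*(223 - 33) = 73*190 = 13870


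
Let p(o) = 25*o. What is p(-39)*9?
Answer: -8775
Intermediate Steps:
p(-39)*9 = (25*(-39))*9 = -975*9 = -8775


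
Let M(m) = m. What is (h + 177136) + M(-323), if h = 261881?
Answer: 438694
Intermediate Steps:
(h + 177136) + M(-323) = (261881 + 177136) - 323 = 439017 - 323 = 438694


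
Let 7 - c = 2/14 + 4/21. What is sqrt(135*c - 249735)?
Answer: I*sqrt(248835) ≈ 498.83*I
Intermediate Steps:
c = 20/3 (c = 7 - (2/14 + 4/21) = 7 - (2*(1/14) + 4*(1/21)) = 7 - (1/7 + 4/21) = 7 - 1*1/3 = 7 - 1/3 = 20/3 ≈ 6.6667)
sqrt(135*c - 249735) = sqrt(135*(20/3) - 249735) = sqrt(900 - 249735) = sqrt(-248835) = I*sqrt(248835)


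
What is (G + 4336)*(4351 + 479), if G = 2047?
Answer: 30829890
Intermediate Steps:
(G + 4336)*(4351 + 479) = (2047 + 4336)*(4351 + 479) = 6383*4830 = 30829890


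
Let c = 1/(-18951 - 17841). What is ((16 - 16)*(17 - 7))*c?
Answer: 0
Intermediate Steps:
c = -1/36792 (c = 1/(-36792) = -1/36792 ≈ -2.7180e-5)
((16 - 16)*(17 - 7))*c = ((16 - 16)*(17 - 7))*(-1/36792) = (0*10)*(-1/36792) = 0*(-1/36792) = 0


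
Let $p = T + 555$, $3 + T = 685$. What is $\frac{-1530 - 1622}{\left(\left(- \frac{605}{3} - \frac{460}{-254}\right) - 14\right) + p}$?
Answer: $- \frac{600456}{194909} \approx -3.0807$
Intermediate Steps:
$T = 682$ ($T = -3 + 685 = 682$)
$p = 1237$ ($p = 682 + 555 = 1237$)
$\frac{-1530 - 1622}{\left(\left(- \frac{605}{3} - \frac{460}{-254}\right) - 14\right) + p} = \frac{-1530 - 1622}{\left(\left(- \frac{605}{3} - \frac{460}{-254}\right) - 14\right) + 1237} = - \frac{3152}{\left(\left(\left(-605\right) \frac{1}{3} - - \frac{230}{127}\right) - 14\right) + 1237} = - \frac{3152}{\left(\left(- \frac{605}{3} + \frac{230}{127}\right) - 14\right) + 1237} = - \frac{3152}{\left(- \frac{76145}{381} - 14\right) + 1237} = - \frac{3152}{- \frac{81479}{381} + 1237} = - \frac{3152}{\frac{389818}{381}} = \left(-3152\right) \frac{381}{389818} = - \frac{600456}{194909}$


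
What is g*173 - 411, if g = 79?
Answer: 13256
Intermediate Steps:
g*173 - 411 = 79*173 - 411 = 13667 - 411 = 13256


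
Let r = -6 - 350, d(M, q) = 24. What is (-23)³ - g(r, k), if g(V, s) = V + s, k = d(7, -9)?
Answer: -11835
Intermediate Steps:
r = -356
k = 24
(-23)³ - g(r, k) = (-23)³ - (-356 + 24) = -12167 - 1*(-332) = -12167 + 332 = -11835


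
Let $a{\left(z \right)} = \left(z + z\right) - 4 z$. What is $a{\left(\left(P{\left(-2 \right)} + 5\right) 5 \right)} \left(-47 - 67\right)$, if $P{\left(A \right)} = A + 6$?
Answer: $10260$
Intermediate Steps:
$P{\left(A \right)} = 6 + A$
$a{\left(z \right)} = - 2 z$ ($a{\left(z \right)} = 2 z - 4 z = - 2 z$)
$a{\left(\left(P{\left(-2 \right)} + 5\right) 5 \right)} \left(-47 - 67\right) = - 2 \left(\left(6 - 2\right) + 5\right) 5 \left(-47 - 67\right) = - 2 \left(4 + 5\right) 5 \left(-114\right) = - 2 \cdot 9 \cdot 5 \left(-114\right) = \left(-2\right) 45 \left(-114\right) = \left(-90\right) \left(-114\right) = 10260$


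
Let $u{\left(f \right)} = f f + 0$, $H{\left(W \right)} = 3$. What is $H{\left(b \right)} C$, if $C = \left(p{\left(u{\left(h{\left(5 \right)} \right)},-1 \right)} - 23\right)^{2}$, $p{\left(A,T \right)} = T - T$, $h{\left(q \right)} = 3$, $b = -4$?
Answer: $1587$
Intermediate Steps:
$u{\left(f \right)} = f^{2}$ ($u{\left(f \right)} = f^{2} + 0 = f^{2}$)
$p{\left(A,T \right)} = 0$
$C = 529$ ($C = \left(0 - 23\right)^{2} = \left(-23\right)^{2} = 529$)
$H{\left(b \right)} C = 3 \cdot 529 = 1587$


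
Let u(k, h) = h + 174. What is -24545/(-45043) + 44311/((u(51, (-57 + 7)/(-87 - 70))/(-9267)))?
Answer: -2903872703037227/1232736824 ≈ -2.3556e+6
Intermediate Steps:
u(k, h) = 174 + h
-24545/(-45043) + 44311/((u(51, (-57 + 7)/(-87 - 70))/(-9267))) = -24545/(-45043) + 44311/(((174 + (-57 + 7)/(-87 - 70))/(-9267))) = -24545*(-1/45043) + 44311/(((174 - 50/(-157))*(-1/9267))) = 24545/45043 + 44311/(((174 - 50*(-1/157))*(-1/9267))) = 24545/45043 + 44311/(((174 + 50/157)*(-1/9267))) = 24545/45043 + 44311/(((27368/157)*(-1/9267))) = 24545/45043 + 44311/(-27368/1454919) = 24545/45043 + 44311*(-1454919/27368) = 24545/45043 - 64468915809/27368 = -2903872703037227/1232736824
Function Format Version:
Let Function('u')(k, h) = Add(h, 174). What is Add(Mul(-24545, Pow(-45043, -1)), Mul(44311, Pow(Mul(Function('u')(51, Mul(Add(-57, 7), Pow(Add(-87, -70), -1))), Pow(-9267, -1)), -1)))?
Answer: Rational(-2903872703037227, 1232736824) ≈ -2.3556e+6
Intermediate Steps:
Function('u')(k, h) = Add(174, h)
Add(Mul(-24545, Pow(-45043, -1)), Mul(44311, Pow(Mul(Function('u')(51, Mul(Add(-57, 7), Pow(Add(-87, -70), -1))), Pow(-9267, -1)), -1))) = Add(Mul(-24545, Pow(-45043, -1)), Mul(44311, Pow(Mul(Add(174, Mul(Add(-57, 7), Pow(Add(-87, -70), -1))), Pow(-9267, -1)), -1))) = Add(Mul(-24545, Rational(-1, 45043)), Mul(44311, Pow(Mul(Add(174, Mul(-50, Pow(-157, -1))), Rational(-1, 9267)), -1))) = Add(Rational(24545, 45043), Mul(44311, Pow(Mul(Add(174, Mul(-50, Rational(-1, 157))), Rational(-1, 9267)), -1))) = Add(Rational(24545, 45043), Mul(44311, Pow(Mul(Add(174, Rational(50, 157)), Rational(-1, 9267)), -1))) = Add(Rational(24545, 45043), Mul(44311, Pow(Mul(Rational(27368, 157), Rational(-1, 9267)), -1))) = Add(Rational(24545, 45043), Mul(44311, Pow(Rational(-27368, 1454919), -1))) = Add(Rational(24545, 45043), Mul(44311, Rational(-1454919, 27368))) = Add(Rational(24545, 45043), Rational(-64468915809, 27368)) = Rational(-2903872703037227, 1232736824)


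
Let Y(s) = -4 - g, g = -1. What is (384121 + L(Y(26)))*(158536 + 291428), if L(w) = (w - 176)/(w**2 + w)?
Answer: 172827197718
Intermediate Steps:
Y(s) = -3 (Y(s) = -4 - 1*(-1) = -4 + 1 = -3)
L(w) = (-176 + w)/(w + w**2)
(384121 + L(Y(26)))*(158536 + 291428) = (384121 + (-176 - 3)/((-3)*(1 - 3)))*(158536 + 291428) = (384121 - 1/3*(-179)/(-2))*449964 = (384121 - 1/3*(-1/2)*(-179))*449964 = (384121 - 179/6)*449964 = (2304547/6)*449964 = 172827197718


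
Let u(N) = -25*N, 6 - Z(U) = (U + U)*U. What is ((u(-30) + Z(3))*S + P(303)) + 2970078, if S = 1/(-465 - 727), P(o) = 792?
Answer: 1770638151/596 ≈ 2.9709e+6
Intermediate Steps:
Z(U) = 6 - 2*U² (Z(U) = 6 - (U + U)*U = 6 - 2*U*U = 6 - 2*U²)
S = -1/1192 (S = 1/(-1192) = -1/1192 ≈ -0.00083893)
((u(-30) + Z(3))*S + P(303)) + 2970078 = ((-25*(-30) + (6 - 2*3²))*(-1/1192) + 792) + 2970078 = ((750 + (6 - 2*9))*(-1/1192) + 792) + 2970078 = ((750 + (6 - 18))*(-1/1192) + 792) + 2970078 = ((750 - 12)*(-1/1192) + 792) + 2970078 = (738*(-1/1192) + 792) + 2970078 = (-369/596 + 792) + 2970078 = 471663/596 + 2970078 = 1770638151/596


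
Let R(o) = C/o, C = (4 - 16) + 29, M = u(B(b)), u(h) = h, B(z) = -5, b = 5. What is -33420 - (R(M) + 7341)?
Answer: -203788/5 ≈ -40758.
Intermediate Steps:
M = -5
C = 17 (C = -12 + 29 = 17)
R(o) = 17/o
-33420 - (R(M) + 7341) = -33420 - (17/(-5) + 7341) = -33420 - (17*(-1/5) + 7341) = -33420 - (-17/5 + 7341) = -33420 - 1*36688/5 = -33420 - 36688/5 = -203788/5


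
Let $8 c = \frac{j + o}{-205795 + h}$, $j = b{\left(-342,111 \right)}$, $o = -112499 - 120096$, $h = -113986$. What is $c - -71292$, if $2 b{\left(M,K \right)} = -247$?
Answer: $\frac{52109385467}{730928} \approx 71292.0$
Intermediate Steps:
$b{\left(M,K \right)} = - \frac{247}{2}$ ($b{\left(M,K \right)} = \frac{1}{2} \left(-247\right) = - \frac{247}{2}$)
$o = -232595$
$j = - \frac{247}{2} \approx -123.5$
$c = \frac{66491}{730928}$ ($c = \frac{\left(- \frac{247}{2} - 232595\right) \frac{1}{-205795 - 113986}}{8} = \frac{\left(- \frac{465437}{2}\right) \frac{1}{-319781}}{8} = \frac{\left(- \frac{465437}{2}\right) \left(- \frac{1}{319781}\right)}{8} = \frac{1}{8} \cdot \frac{66491}{91366} = \frac{66491}{730928} \approx 0.090968$)
$c - -71292 = \frac{66491}{730928} - -71292 = \frac{66491}{730928} + 71292 = \frac{52109385467}{730928}$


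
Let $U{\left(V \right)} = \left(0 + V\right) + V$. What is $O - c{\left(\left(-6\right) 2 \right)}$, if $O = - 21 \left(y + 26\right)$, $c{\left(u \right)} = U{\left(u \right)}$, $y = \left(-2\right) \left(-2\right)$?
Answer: $-606$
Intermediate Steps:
$y = 4$
$U{\left(V \right)} = 2 V$ ($U{\left(V \right)} = V + V = 2 V$)
$c{\left(u \right)} = 2 u$
$O = -630$ ($O = - 21 \left(4 + 26\right) = \left(-21\right) 30 = -630$)
$O - c{\left(\left(-6\right) 2 \right)} = -630 - 2 \left(\left(-6\right) 2\right) = -630 - 2 \left(-12\right) = -630 - -24 = -630 + 24 = -606$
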